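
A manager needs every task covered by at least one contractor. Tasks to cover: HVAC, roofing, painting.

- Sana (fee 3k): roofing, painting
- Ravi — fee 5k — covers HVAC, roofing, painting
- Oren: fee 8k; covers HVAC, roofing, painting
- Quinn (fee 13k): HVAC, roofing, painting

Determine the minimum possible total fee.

The greedy cost-per-new-task heuristic would pick Sana and Ravi for 8, but a cheaper cover exists.
Ravi alone covers HVAC, roofing, painting — every task.
Total fee: 5.
No cover costs less than 5.

5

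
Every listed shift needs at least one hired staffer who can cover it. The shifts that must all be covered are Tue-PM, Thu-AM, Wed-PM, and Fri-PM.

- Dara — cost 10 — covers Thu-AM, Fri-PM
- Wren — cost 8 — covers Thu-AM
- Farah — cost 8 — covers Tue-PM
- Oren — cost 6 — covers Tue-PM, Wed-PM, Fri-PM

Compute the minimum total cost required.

14

Choose Wren and Oren: together they cover Tue-PM, Thu-AM, Wed-PM, Fri-PM — every shift.
Total cost: 8 + 6 = 14.
No cover costs less than 14.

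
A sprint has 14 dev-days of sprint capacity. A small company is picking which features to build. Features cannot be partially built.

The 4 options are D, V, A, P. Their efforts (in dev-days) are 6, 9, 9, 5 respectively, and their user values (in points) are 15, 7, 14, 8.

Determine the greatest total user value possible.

A + P: effort 9 + 5 = 14 ≤ 14, user value 14 + 8 = 22.
D + P: effort 6 + 5 = 11 ≤ 14, user value 15 + 8 = 23.
Best is D and P with total user value 23.

23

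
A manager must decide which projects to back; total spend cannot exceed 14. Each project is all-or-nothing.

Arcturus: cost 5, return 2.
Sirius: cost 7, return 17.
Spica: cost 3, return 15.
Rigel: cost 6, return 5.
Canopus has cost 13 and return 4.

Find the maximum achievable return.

32

Take Sirius and Spica: cost 7 + 3 = 10 ≤ 14, return 17 + 15 = 32.
No other feasible combination does better.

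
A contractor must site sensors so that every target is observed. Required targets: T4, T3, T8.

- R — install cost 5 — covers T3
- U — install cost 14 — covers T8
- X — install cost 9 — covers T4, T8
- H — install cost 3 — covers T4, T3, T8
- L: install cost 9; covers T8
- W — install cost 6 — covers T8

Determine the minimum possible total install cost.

H alone covers T4, T3, T8 — every target.
Total install cost: 3.
No cover costs less than 3.

3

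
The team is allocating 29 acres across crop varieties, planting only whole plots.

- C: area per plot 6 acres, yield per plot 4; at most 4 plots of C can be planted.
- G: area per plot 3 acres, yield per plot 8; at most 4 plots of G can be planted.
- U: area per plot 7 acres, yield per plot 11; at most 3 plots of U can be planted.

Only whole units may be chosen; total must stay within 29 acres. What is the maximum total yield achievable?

54

Take 4×G and 2×U: area 26 ≤ 29, yield 4·8 + 2·11 = 54.
G has the best ratio (8/3) and is taken to its limit of 4; remaining capacity is filled optimally with the others.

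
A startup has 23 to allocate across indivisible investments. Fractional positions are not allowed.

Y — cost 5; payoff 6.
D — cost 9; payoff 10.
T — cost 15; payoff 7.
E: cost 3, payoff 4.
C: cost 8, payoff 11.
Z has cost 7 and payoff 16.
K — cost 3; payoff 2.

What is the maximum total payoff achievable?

37

Y + E + C + Z: cost 5 + 3 + 8 + 7 = 23 ≤ 23, payoff 6 + 4 + 11 + 16 = 37.
Y + C + Z + K: cost 5 + 8 + 7 + 3 = 23 ≤ 23, payoff 6 + 11 + 16 + 2 = 35.
Best is Y, E, C, and Z with total payoff 37.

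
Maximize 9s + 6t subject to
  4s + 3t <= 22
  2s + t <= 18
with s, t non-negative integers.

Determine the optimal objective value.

(s,t)=(4,2): 4·4+3·2=22≤22, 2·4+1·2=10≤18, objective 48.
(s,t)=(3,3): 4·3+3·3=21≤22, 2·3+1·3=9≤18, objective 45.
(s,t)=(5,0): 4·5+3·0=20≤22, 2·5+1·0=10≤18, objective 45.
No feasible integer point exceeds 48.

48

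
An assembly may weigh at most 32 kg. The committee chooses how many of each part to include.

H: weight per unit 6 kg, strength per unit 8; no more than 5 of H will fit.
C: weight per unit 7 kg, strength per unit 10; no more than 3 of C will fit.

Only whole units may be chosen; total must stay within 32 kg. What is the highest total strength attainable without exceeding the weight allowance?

44

This is a bounded integer knapsack.
C has the best ratio (10/7); taking only C gives at most 3×10 = 30 (stopped by the supply cap of 3).
Mixing does better — 3×H and 2×C: weight 32 ≤ 32, strength 3·8 + 2·10 = 44.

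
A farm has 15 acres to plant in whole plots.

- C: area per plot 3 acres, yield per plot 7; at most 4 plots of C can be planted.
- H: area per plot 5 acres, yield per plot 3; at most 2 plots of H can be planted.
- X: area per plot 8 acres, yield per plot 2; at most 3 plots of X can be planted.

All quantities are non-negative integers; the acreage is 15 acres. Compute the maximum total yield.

28

C has the best ratio (7/3); taking only C gives at most 4×7 = 28 (stopped by the supply cap of 4).
Optimal: 4×C: area 12 ≤ 15, yield 4·7 = 28.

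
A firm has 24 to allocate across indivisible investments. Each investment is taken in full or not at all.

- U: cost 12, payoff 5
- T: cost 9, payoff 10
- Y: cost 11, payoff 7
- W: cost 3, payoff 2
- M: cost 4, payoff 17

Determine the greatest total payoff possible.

Take T, Y, and M: cost 9 + 11 + 4 = 24 ≤ 24, payoff 10 + 7 + 17 = 34.
No other feasible combination does better.

34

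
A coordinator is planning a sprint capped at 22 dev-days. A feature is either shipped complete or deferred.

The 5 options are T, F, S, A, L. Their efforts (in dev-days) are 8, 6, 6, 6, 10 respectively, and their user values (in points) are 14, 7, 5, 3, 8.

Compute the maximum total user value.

26

Allowing fractional choices, the relaxed optimum would be about 27.6, but features are indivisible.
T + L: effort 8 + 10 = 18 ≤ 22, user value 14 + 8 = 22.
T + F + S: effort 8 + 6 + 6 = 20 ≤ 22, user value 14 + 7 + 5 = 26.
T + F + A: effort 8 + 6 + 6 = 20 ≤ 22, user value 14 + 7 + 3 = 24.
Best is T, F, and S with total user value 26.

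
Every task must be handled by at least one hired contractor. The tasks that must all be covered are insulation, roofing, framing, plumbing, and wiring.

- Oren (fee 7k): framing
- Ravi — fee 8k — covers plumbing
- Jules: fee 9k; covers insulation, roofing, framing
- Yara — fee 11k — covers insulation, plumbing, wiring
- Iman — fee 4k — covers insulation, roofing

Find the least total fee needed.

Choose Jules and Yara: together they cover insulation, roofing, framing, plumbing, wiring — every task.
Total fee: 9 + 11 = 20.

20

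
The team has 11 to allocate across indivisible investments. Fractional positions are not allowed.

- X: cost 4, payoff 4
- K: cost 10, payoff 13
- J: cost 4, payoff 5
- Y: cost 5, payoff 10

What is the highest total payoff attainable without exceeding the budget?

Take J and Y: cost 4 + 5 = 9 ≤ 11, payoff 5 + 10 = 15.
No other feasible combination does better.

15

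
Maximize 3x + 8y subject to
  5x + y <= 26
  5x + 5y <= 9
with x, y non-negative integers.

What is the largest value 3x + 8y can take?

8

The continuous relaxation peaks at (0, 1.8) with value 14.40; rounding to a feasible lattice point costs some objective.
(x,y)=(0,1): 5·0+1·1=1≤26, 5·0+5·1=5≤9, objective 8.
(x,y)=(1,0): 5·1+1·0=5≤26, 5·1+5·0=5≤9, objective 3.
(x,y)=(0,0): 5·0+1·0=0≤26, 5·0+5·0=0≤9, objective 0.
Maximum is 8 at (x,y)=(0,1).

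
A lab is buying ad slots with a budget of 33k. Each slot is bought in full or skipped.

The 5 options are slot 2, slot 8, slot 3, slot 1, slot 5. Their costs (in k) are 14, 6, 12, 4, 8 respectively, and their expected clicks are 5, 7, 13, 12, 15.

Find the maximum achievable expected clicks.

Allowing fractional choices, the relaxed optimum would be about 48.1, but ad slots are indivisible.
slot 3 + slot 1 + slot 5: cost 12 + 4 + 8 = 24 ≤ 33, expected clicks 13 + 12 + 15 = 40.
slot 2 + slot 8 + slot 1 + slot 5: cost 14 + 6 + 4 + 8 = 32 ≤ 33, expected clicks 5 + 7 + 12 + 15 = 39.
slot 8 + slot 3 + slot 1 + slot 5: cost 6 + 12 + 4 + 8 = 30 ≤ 33, expected clicks 7 + 13 + 12 + 15 = 47.
Best is slot 8, slot 3, slot 1, and slot 5 with total expected clicks 47.

47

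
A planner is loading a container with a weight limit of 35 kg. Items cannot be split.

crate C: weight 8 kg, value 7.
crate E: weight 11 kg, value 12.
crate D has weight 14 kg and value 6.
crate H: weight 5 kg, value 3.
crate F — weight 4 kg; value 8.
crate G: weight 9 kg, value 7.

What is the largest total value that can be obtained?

crate C + crate E + crate H + crate F: weight 8 + 11 + 5 + 4 = 28 ≤ 35, value 7 + 12 + 3 + 8 = 30.
crate C + crate E + crate F + crate G: weight 8 + 11 + 4 + 9 = 32 ≤ 35, value 7 + 12 + 8 + 7 = 34.
Best is crate C, crate E, crate F, and crate G with total value 34.

34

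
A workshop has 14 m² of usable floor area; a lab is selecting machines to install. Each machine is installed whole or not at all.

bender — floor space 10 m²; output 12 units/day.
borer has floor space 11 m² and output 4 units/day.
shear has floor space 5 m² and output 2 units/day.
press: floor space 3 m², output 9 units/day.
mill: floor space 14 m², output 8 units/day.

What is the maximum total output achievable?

21

This is an integer program with binary decision variables.
borer + press: floor space 11 + 3 = 14 ≤ 14, output 4 + 9 = 13.
bender + press: floor space 10 + 3 = 13 ≤ 14, output 12 + 9 = 21.
Best is bender and press with total output 21.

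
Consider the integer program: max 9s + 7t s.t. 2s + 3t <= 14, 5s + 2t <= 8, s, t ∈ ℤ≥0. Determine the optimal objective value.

(s,t)=(0,4) is feasible, giving 28.
(s,t)=(0,3) is feasible, giving 21.
Maximum is 28 at (s,t)=(0,4).

28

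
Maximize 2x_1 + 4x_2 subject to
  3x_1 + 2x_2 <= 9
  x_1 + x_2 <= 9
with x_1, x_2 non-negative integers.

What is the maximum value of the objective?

Relaxing integrality, the LP optimum is 18.00 at (x_1,x_2) = (0, 4.5), which is not an integer point.
(x_1,x_2)=(0,4): 3·0+2·4=8≤9, 1·0+1·4=4≤9, objective 16.
(x_1,x_2)=(1,3): 3·1+2·3=9≤9, 1·1+1·3=4≤9, objective 14.
(x_1,x_2)=(0,3): 3·0+2·3=6≤9, 1·0+1·3=3≤9, objective 12.
No feasible integer point exceeds 16.

16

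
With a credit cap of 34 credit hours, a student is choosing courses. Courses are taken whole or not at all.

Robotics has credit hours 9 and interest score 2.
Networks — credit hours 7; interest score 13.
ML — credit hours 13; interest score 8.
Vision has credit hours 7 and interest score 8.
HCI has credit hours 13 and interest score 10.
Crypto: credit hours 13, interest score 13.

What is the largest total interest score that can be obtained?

36

Allowing fractional choices, the relaxed optimum would be about 39.4, but courses are indivisible.
Networks + Vision + Crypto: credit hours 7 + 7 + 13 = 27 ≤ 34, interest score 13 + 8 + 13 = 34.
Networks + ML + Crypto: credit hours 7 + 13 + 13 = 33 ≤ 34, interest score 13 + 8 + 13 = 34.
Networks + HCI + Crypto: credit hours 7 + 13 + 13 = 33 ≤ 34, interest score 13 + 10 + 13 = 36.
Best is Networks, HCI, and Crypto with total interest score 36.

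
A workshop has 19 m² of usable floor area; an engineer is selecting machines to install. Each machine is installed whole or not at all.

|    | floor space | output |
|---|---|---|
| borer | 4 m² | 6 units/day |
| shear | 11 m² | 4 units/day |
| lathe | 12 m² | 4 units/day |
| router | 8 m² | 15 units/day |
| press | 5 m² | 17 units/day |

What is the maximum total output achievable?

Allowing fractional choices, the relaxed optimum would be about 38.7, but machines are indivisible.
borer + router + press: floor space 4 + 8 + 5 = 17 ≤ 19, output 6 + 15 + 17 = 38.
router + press: floor space 8 + 5 = 13 ≤ 19, output 15 + 17 = 32.
borer + press: floor space 4 + 5 = 9 ≤ 19, output 6 + 17 = 23.
Best is borer, router, and press with total output 38.

38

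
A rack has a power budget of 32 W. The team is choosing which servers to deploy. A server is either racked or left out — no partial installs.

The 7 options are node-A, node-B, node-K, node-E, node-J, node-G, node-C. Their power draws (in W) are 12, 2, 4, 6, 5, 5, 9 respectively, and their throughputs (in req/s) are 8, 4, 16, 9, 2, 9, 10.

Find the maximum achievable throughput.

50

This is an integer program with binary decision variables.
node-B + node-K + node-E + node-J + node-G + node-C: power draw 2 + 4 + 6 + 5 + 5 + 9 = 31 ≤ 32, throughput 4 + 16 + 9 + 2 + 9 + 10 = 50.
node-B + node-K + node-E + node-G + node-C: power draw 2 + 4 + 6 + 5 + 9 = 26 ≤ 32, throughput 4 + 16 + 9 + 9 + 10 = 48.
node-A + node-B + node-K + node-G + node-C: power draw 12 + 2 + 4 + 5 + 9 = 32 ≤ 32, throughput 8 + 4 + 16 + 9 + 10 = 47.
Best is node-B, node-K, node-E, node-J, node-G, and node-C with total throughput 50.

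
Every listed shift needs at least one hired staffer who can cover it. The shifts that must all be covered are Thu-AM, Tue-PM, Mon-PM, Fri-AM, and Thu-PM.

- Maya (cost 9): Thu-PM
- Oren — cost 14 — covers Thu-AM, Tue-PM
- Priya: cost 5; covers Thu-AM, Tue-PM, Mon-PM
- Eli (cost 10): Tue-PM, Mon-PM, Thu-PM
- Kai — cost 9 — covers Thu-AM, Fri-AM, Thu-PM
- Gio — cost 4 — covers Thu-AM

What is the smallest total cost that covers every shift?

Choose Priya and Kai: together they cover Thu-AM, Tue-PM, Mon-PM, Fri-AM, Thu-PM — every shift.
Total cost: 5 + 9 = 14.
No cover costs less than 14.

14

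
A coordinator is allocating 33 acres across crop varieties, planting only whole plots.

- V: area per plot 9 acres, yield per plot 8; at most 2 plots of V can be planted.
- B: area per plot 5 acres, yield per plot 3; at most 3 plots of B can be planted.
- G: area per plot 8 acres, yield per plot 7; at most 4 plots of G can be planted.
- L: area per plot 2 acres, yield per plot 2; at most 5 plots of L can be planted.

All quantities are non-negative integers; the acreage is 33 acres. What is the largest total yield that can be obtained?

Take 1×V, 2×G, and 4×L: area 33 ≤ 33, yield 1·8 + 2·7 + 4·2 = 30.
No other integer combination yields more.

30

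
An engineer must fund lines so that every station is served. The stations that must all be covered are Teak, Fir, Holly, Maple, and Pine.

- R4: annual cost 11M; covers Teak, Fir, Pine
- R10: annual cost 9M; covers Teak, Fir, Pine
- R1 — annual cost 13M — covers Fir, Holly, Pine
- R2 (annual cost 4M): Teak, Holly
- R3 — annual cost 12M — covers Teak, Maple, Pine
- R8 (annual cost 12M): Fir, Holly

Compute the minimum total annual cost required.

This is an integer covering problem.
Choose R3 and R8: together they cover Teak, Fir, Holly, Maple, Pine — every station.
Total annual cost: 12 + 12 = 24.

24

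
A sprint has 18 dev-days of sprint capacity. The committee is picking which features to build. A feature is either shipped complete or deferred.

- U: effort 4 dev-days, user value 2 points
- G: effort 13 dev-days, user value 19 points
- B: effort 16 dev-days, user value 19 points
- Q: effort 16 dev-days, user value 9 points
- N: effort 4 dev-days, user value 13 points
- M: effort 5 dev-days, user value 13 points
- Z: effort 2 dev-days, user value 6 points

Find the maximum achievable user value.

Allowing fractional choices, the relaxed optimum would be about 42.2, but features are indivisible.
U + N + M + Z: effort 4 + 4 + 5 + 2 = 15 ≤ 18, user value 2 + 13 + 13 + 6 = 34.
N + M + Z: effort 4 + 5 + 2 = 11 ≤ 18, user value 13 + 13 + 6 = 32.
Best is U, N, M, and Z with total user value 34.

34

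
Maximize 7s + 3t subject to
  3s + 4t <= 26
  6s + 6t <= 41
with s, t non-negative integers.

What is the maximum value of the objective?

(s,t)=(6,0): 3·6+4·0=18≤26, 6·6+6·0=36≤41, objective 42.
(s,t)=(5,1): 3·5+4·1=19≤26, 6·5+6·1=36≤41, objective 38.
(s,t)=(5,0): 3·5+4·0=15≤26, 6·5+6·0=30≤41, objective 35.
No feasible integer point exceeds 42.

42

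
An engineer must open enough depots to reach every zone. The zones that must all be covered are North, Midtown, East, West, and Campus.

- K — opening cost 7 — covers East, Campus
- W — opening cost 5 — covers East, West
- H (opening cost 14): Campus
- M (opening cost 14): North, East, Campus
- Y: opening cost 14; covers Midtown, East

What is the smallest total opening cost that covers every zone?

33

The greedy cost-per-new-zone heuristic would pick W, K, M, and Y for 40, but a cheaper cover exists.
Choose W, M, and Y: together they cover North, Midtown, East, West, Campus — every zone.
Total opening cost: 5 + 14 + 14 = 33.
No cover costs less than 33.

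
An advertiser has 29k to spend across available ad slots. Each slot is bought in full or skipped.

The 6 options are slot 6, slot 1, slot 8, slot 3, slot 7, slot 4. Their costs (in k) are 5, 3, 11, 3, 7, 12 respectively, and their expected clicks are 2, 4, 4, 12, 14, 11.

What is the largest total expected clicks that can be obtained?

41

This is a 0-1 knapsack instance.
Allowing fractional choices, the relaxed optimum would be about 42.6, but ad slots are indivisible.
slot 1 + slot 3 + slot 7 + slot 4: cost 3 + 3 + 7 + 12 = 25 ≤ 29, expected clicks 4 + 12 + 14 + 11 = 41.
slot 3 + slot 7 + slot 4: cost 3 + 7 + 12 = 22 ≤ 29, expected clicks 12 + 14 + 11 = 37.
slot 6 + slot 3 + slot 7 + slot 4: cost 5 + 3 + 7 + 12 = 27 ≤ 29, expected clicks 2 + 12 + 14 + 11 = 39.
Best is slot 1, slot 3, slot 7, and slot 4 with total expected clicks 41.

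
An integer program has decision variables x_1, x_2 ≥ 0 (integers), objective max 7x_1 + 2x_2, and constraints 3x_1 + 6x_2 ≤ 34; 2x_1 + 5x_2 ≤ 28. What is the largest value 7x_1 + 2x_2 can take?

77

(x_1,x_2)=(11,0): 3·11+6·0=33≤34, 2·11+5·0=22≤28, objective 77.
(x_1,x_2)=(10,0): 3·10+6·0=30≤34, 2·10+5·0=20≤28, objective 70.
The best lattice point is (11,0), giving 77.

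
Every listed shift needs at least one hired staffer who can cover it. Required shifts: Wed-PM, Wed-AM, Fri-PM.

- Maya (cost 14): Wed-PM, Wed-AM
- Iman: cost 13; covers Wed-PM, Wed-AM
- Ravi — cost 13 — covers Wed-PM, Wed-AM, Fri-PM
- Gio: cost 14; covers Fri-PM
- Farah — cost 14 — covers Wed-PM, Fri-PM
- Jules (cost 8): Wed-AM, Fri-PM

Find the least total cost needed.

The greedy cost-per-new-shift heuristic would pick Jules and Iman for 21, but a cheaper cover exists.
Ravi alone covers Wed-PM, Wed-AM, Fri-PM — every shift.
Total cost: 13.
No cover costs less than 13.

13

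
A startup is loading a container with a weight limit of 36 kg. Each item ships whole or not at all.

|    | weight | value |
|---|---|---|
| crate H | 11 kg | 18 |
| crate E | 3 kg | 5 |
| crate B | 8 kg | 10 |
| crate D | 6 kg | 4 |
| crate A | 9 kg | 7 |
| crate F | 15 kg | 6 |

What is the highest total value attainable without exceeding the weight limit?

40

This is a 0-1 knapsack instance.
Allowing fractional choices, the relaxed optimum would be about 43.3, but items are indivisible.
crate H + crate B + crate D + crate A: weight 11 + 8 + 6 + 9 = 34 ≤ 36, value 18 + 10 + 4 + 7 = 39.
crate H + crate E + crate B + crate A: weight 11 + 3 + 8 + 9 = 31 ≤ 36, value 18 + 5 + 10 + 7 = 40.
Best is crate H, crate E, crate B, and crate A with total value 40.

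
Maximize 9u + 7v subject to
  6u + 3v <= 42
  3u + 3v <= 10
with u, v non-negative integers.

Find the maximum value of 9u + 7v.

The continuous relaxation peaks at (3.33, 0) with value 30.00; rounding to a feasible lattice point costs some objective.
(u,v)=(3,0): 6·3+3·0=18≤42, 3·3+3·0=9≤10, objective 27.
(u,v)=(2,1): 6·2+3·1=15≤42, 3·2+3·1=9≤10, objective 25.
The best lattice point is (3,0), giving 27.

27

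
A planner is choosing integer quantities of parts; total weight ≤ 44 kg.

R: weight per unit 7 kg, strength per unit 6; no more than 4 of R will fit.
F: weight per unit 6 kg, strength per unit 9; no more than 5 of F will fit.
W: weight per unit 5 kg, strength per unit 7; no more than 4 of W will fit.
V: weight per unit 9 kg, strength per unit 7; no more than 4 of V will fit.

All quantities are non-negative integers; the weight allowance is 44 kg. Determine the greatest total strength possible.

64

4×F and 4×W: weight 44 ≤ 44, strength 4·9 + 4·7 = 64.
5×F, 1×W, and 1×V: weight 44 ≤ 44, strength 5·9 + 1·7 + 1·7 = 59.
Best is 64.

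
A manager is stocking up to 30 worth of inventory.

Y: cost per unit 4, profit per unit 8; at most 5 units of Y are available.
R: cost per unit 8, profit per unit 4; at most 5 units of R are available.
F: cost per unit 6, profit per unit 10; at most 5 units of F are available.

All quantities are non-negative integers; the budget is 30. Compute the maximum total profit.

54

Take 3×Y and 3×F: cost 30 ≤ 30, profit 3·8 + 3·10 = 54.
No other integer combination yields more.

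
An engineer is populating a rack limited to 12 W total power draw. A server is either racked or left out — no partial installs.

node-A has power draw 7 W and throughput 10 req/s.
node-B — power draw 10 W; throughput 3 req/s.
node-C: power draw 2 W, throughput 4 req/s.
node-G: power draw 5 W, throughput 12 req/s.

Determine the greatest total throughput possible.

Take node-A and node-G: power draw 7 + 5 = 12 ≤ 12, throughput 10 + 12 = 22.
No other feasible combination does better.

22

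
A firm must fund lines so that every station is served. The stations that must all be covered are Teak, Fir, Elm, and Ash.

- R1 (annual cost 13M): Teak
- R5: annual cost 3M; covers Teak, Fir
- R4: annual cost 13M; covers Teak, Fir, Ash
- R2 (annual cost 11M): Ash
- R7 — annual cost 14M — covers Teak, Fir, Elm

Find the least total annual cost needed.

25

Choose R2 and R7: together they cover Teak, Fir, Elm, Ash — every station.
Total annual cost: 11 + 14 = 25.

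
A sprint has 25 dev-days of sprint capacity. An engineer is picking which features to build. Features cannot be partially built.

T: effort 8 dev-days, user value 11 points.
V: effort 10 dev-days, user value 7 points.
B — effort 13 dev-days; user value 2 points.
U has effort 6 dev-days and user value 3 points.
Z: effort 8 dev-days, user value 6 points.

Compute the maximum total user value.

Allowing fractional choices, the relaxed optimum would be about 23.3, but features are indivisible.
T + U + Z: effort 8 + 6 + 8 = 22 ≤ 25, user value 11 + 3 + 6 = 20.
T + V + U: effort 8 + 10 + 6 = 24 ≤ 25, user value 11 + 7 + 3 = 21.
Best is T, V, and U with total user value 21.

21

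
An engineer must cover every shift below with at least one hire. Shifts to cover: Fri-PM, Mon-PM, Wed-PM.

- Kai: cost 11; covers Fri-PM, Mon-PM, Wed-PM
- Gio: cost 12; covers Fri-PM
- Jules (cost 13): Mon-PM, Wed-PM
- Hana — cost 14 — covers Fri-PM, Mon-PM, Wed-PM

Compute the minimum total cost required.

11

This is a weighted set-cover instance.
Kai alone covers Fri-PM, Mon-PM, Wed-PM — every shift.
Total cost: 11.
No cover costs less than 11.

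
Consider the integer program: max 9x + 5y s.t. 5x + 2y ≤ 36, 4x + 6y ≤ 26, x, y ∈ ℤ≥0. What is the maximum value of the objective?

Relaxing integrality, the LP optimum is 58.50 at (x,y) = (6.5, 0), which is not an integer point.
(x,y)=(6,0) is feasible, giving 54.
(x,y)=(5,1) is feasible, giving 50.
(x,y)=(5,0) is feasible, giving 45.
The best lattice point is (6,0), giving 54.

54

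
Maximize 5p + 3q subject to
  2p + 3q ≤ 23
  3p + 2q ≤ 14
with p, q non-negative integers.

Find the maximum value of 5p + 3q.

23

(p,q)=(4,1): 2·4+3·1=11≤23, 3·4+2·1=14≤14, objective 23.
(p,q)=(3,2): 2·3+3·2=12≤23, 3·3+2·2=13≤14, objective 21.
(p,q)=(4,0): 2·4+3·0=8≤23, 3·4+2·0=12≤14, objective 20.
Maximum is 23 at (p,q)=(4,1).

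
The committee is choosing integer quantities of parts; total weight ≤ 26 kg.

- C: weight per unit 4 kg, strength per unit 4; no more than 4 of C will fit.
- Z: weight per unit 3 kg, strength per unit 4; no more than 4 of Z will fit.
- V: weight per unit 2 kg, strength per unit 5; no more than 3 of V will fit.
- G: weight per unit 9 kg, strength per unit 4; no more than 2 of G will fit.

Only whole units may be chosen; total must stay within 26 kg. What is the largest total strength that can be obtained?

39

V has the best ratio (5/2); taking only V gives at most 3×5 = 15 (stopped by the supply cap of 3).
Mixing does better — 2×C, 4×Z, and 3×V: weight 26 ≤ 26, strength 2·4 + 4·4 + 3·5 = 39.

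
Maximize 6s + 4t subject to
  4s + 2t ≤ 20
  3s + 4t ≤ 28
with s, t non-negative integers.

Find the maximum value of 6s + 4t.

The continuous relaxation peaks at (2.4, 5.2) with value 35.20; rounding to a feasible lattice point costs some objective.
(s,t)=(3,4) is feasible, giving 34.
(s,t)=(2,5) is feasible, giving 32.
(s,t)=(3,3) is feasible, giving 30.
No feasible integer point exceeds 34.

34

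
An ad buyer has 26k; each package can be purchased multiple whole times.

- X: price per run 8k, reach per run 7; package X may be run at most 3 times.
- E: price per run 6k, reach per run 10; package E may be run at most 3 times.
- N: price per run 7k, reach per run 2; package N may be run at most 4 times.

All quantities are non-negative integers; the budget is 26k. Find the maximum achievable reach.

1×X and 3×E: price 26 ≤ 26, reach 1·7 + 3·10 = 37.
3×E and 1×N: price 25 ≤ 26, reach 3·10 + 1·2 = 32.
Best is 37.

37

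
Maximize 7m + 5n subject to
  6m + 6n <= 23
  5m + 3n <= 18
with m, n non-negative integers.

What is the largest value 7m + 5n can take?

21

(m,n)=(3,0): 6·3+6·0=18≤23, 5·3+3·0=15≤18, objective 21.
(m,n)=(2,1): 6·2+6·1=18≤23, 5·2+3·1=13≤18, objective 19.
(m,n)=(2,0): 6·2+6·0=12≤23, 5·2+3·0=10≤18, objective 14.
The best lattice point is (3,0), giving 21.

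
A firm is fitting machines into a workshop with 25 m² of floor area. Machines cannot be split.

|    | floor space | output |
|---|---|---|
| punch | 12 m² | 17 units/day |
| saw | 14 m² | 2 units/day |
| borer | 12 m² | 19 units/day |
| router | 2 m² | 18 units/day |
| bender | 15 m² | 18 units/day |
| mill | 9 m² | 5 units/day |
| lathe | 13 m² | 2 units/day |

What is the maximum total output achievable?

borer + router + mill: floor space 12 + 2 + 9 = 23 ≤ 25, output 19 + 18 + 5 = 42.
borer + router: floor space 12 + 2 = 14 ≤ 25, output 19 + 18 = 37.
punch + router + mill: floor space 12 + 2 + 9 = 23 ≤ 25, output 17 + 18 + 5 = 40.
Best is borer, router, and mill with total output 42.

42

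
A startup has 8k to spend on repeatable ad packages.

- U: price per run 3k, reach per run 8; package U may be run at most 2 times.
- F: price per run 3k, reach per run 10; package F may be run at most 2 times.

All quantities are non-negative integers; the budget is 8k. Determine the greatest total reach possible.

F has the best ratio (10/3); taking only F gives at most 2×10 = 20 (stopped by the price limit).
Optimal: 2×F: price 6 ≤ 8, reach 2·10 = 20.

20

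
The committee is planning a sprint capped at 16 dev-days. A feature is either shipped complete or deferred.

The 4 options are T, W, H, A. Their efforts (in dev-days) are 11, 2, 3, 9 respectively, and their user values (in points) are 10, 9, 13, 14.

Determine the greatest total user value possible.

This is an integer program with binary decision variables.
Allowing fractional choices, the relaxed optimum would be about 37.8, but features are indivisible.
W + H + A: effort 2 + 3 + 9 = 14 ≤ 16, user value 9 + 13 + 14 = 36.
T + W + H: effort 11 + 2 + 3 = 16 ≤ 16, user value 10 + 9 + 13 = 32.
Best is W, H, and A with total user value 36.

36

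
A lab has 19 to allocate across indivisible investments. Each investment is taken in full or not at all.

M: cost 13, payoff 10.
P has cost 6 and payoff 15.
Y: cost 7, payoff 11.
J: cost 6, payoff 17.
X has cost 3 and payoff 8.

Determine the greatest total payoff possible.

P + J + X: cost 6 + 6 + 3 = 15 ≤ 19, payoff 15 + 17 + 8 = 40.
P + Y + J: cost 6 + 7 + 6 = 19 ≤ 19, payoff 15 + 11 + 17 = 43.
Best is P, Y, and J with total payoff 43.

43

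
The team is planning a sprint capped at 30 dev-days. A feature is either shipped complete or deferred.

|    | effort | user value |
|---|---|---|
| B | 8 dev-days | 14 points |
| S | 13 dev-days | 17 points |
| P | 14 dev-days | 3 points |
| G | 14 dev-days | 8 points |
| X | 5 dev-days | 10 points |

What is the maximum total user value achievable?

41

Allowing fractional choices, the relaxed optimum would be about 43.3, but features are indivisible.
B + S + X: effort 8 + 13 + 5 = 26 ≤ 30, user value 14 + 17 + 10 = 41.
B + G + X: effort 8 + 14 + 5 = 27 ≤ 30, user value 14 + 8 + 10 = 32.
B + S: effort 8 + 13 = 21 ≤ 30, user value 14 + 17 = 31.
Best is B, S, and X with total user value 41.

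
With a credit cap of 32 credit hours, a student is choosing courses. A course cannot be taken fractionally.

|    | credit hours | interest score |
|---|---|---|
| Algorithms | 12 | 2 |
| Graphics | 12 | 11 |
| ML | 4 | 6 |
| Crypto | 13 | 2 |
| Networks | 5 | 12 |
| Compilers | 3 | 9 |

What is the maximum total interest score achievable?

38

Take Graphics, ML, Networks, and Compilers: credit hours 12 + 4 + 5 + 3 = 24 ≤ 32, interest score 11 + 6 + 12 + 9 = 38.
No other feasible combination does better.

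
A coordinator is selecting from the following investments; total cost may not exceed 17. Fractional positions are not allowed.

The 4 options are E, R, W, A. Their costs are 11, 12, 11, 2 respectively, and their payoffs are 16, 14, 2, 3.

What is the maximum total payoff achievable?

19

Take E and A: cost 11 + 2 = 13 ≤ 17, payoff 16 + 3 = 19.
No other feasible combination does better.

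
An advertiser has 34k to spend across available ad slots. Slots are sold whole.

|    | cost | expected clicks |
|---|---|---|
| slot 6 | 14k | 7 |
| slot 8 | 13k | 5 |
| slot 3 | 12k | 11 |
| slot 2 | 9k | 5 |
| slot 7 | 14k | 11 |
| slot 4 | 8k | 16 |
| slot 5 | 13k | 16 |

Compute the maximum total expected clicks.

slot 2 + slot 4 + slot 5: cost 9 + 8 + 13 = 30 ≤ 34, expected clicks 5 + 16 + 16 = 37.
slot 3 + slot 7 + slot 4: cost 12 + 14 + 8 = 34 ≤ 34, expected clicks 11 + 11 + 16 = 38.
slot 3 + slot 4 + slot 5: cost 12 + 8 + 13 = 33 ≤ 34, expected clicks 11 + 16 + 16 = 43.
Best is slot 3, slot 4, and slot 5 with total expected clicks 43.

43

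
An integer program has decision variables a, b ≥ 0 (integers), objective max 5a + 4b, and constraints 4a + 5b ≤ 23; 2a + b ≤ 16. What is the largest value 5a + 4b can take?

The continuous relaxation peaks at (5.75, 0) with value 28.75; rounding to a feasible lattice point costs some objective.
(a,b)=(5,0): 4·5+5·0=20≤23, 2·5+1·0=10≤16, objective 25.
(a,b)=(4,1): 4·4+5·1=21≤23, 2·4+1·1=9≤16, objective 24.
(a,b)=(4,0): 4·4+5·0=16≤23, 2·4+1·0=8≤16, objective 20.
Maximum is 25 at (a,b)=(5,0).

25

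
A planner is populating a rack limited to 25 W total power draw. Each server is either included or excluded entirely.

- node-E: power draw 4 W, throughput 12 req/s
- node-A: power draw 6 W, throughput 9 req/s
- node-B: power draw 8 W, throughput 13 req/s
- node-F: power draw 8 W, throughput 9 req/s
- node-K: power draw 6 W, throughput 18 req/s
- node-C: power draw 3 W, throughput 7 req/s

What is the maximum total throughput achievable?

52

Allowing fractional choices, the relaxed optimum would be about 56.0, but servers are indivisible.
node-E + node-A + node-F + node-K: power draw 4 + 6 + 8 + 6 = 24 ≤ 25, throughput 12 + 9 + 9 + 18 = 48.
node-E + node-A + node-B + node-K: power draw 4 + 6 + 8 + 6 = 24 ≤ 25, throughput 12 + 9 + 13 + 18 = 52.
node-E + node-B + node-K + node-C: power draw 4 + 8 + 6 + 3 = 21 ≤ 25, throughput 12 + 13 + 18 + 7 = 50.
Best is node-E, node-A, node-B, and node-K with total throughput 52.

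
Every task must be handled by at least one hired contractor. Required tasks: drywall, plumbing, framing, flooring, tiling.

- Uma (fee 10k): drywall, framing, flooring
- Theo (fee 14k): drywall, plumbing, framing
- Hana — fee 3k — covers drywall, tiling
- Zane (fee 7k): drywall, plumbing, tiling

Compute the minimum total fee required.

17

The greedy cost-per-new-task heuristic would pick Hana, Uma, and Zane for 20, but a cheaper cover exists.
Choose Uma and Zane: together they cover drywall, plumbing, framing, flooring, tiling — every task.
Total fee: 10 + 7 = 17.
No cover costs less than 17.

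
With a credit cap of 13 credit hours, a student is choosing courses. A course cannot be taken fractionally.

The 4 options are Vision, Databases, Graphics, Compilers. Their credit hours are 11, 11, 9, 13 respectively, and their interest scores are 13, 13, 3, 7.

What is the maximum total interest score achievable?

Allowing fractional choices, the relaxed optimum would be about 15.4, but courses are indivisible.
Vision: credit hours 11 ≤ 13, interest score 13.
Compilers: credit hours 13 ≤ 13, interest score 7.
Databases: credit hours 11 ≤ 13, interest score 13.
The maximum interest score is 13; one optimal choice is Vision.

13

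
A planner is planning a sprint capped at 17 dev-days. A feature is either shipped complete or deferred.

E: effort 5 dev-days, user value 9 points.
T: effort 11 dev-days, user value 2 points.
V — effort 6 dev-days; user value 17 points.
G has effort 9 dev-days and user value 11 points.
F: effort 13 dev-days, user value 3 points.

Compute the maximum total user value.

Allowing fractional choices, the relaxed optimum would be about 33.3, but features are indivisible.
E + G: effort 5 + 9 = 14 ≤ 17, user value 9 + 11 = 20.
V + G: effort 6 + 9 = 15 ≤ 17, user value 17 + 11 = 28.
E + V: effort 5 + 6 = 11 ≤ 17, user value 9 + 17 = 26.
Best is V and G with total user value 28.

28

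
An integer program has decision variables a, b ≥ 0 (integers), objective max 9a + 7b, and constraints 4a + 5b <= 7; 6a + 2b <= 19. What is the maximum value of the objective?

9

The continuous relaxation peaks at (1.75, 0) with value 15.75; rounding to a feasible lattice point costs some objective.
(a,b)=(1,0): 4·1+5·0=4≤7, 6·1+2·0=6≤19, objective 9.
(a,b)=(0,1): 4·0+5·1=5≤7, 6·0+2·1=2≤19, objective 7.
(a,b)=(0,0): 4·0+5·0=0≤7, 6·0+2·0=0≤19, objective 0.
Maximum is 9 at (a,b)=(1,0).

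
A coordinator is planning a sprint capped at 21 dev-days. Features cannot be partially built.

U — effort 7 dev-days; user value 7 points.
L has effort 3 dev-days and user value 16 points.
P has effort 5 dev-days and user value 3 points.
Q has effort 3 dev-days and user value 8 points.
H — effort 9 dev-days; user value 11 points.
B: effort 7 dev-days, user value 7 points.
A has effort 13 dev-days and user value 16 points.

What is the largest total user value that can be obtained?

Allowing fractional choices, the relaxed optimum would be about 42.4, but features are indivisible.
L + Q + A: effort 3 + 3 + 13 = 19 ≤ 21, user value 16 + 8 + 16 = 40.
U + L + Q + B: effort 7 + 3 + 3 + 7 = 20 ≤ 21, user value 7 + 16 + 8 + 7 = 38.
L + P + Q + H: effort 3 + 5 + 3 + 9 = 20 ≤ 21, user value 16 + 3 + 8 + 11 = 38.
Best is L, Q, and A with total user value 40.

40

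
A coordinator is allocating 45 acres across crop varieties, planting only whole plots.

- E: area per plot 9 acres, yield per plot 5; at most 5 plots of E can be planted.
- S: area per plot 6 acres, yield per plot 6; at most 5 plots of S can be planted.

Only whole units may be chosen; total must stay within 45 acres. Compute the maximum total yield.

S has the best ratio (6/6); taking only S gives at most 5×6 = 30 (stopped by the supply cap of 5).
Mixing does better — 1×E and 5×S: area 39 ≤ 45, yield 1·5 + 5·6 = 35.

35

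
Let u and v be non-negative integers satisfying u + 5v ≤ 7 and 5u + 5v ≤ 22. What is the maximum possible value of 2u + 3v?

8

The continuous relaxation peaks at (3.75, 0.65) with value 9.45; rounding to a feasible lattice point costs some objective.
(u,v)=(4,0): 1·4+5·0=4≤7, 5·4+5·0=20≤22, objective 8.
(u,v)=(2,1): 1·2+5·1=7≤7, 5·2+5·1=15≤22, objective 7.
(u,v)=(3,0): 1·3+5·0=3≤7, 5·3+5·0=15≤22, objective 6.
(u,v)=(2,0): 1·2+5·0=2≤7, 5·2+5·0=10≤22, objective 4.
Maximum is 8 at (u,v)=(4,0).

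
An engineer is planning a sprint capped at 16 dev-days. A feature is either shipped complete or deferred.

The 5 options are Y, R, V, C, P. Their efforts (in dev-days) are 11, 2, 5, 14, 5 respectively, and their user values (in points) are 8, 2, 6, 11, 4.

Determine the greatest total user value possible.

This is an integer program with binary decision variables.
Allowing fractional choices, the relaxed optimum would be about 15.1, but features are indivisible.
R + C: effort 2 + 14 = 16 ≤ 16, user value 2 + 11 = 13.
Y + V: effort 11 + 5 = 16 ≤ 16, user value 8 + 6 = 14.
R + V + P: effort 2 + 5 + 5 = 12 ≤ 16, user value 2 + 6 + 4 = 12.
Best is Y and V with total user value 14.

14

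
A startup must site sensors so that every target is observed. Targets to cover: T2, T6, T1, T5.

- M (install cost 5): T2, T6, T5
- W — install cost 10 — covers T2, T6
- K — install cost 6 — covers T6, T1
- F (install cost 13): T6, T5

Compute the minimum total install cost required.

This is an integer covering problem.
Choose M and K: together they cover T2, T6, T1, T5 — every target.
Total install cost: 5 + 6 = 11.
No cover costs less than 11.

11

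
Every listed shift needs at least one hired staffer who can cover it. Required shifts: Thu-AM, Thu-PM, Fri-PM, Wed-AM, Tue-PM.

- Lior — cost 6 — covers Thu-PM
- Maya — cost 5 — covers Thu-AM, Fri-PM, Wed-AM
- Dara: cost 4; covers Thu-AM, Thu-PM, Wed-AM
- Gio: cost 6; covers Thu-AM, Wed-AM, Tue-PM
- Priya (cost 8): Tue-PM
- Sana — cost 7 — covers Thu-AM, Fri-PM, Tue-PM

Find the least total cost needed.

This is an integer covering problem.
Choose Dara and Sana: together they cover Thu-AM, Thu-PM, Fri-PM, Wed-AM, Tue-PM — every shift.
Total cost: 4 + 7 = 11.
No cover costs less than 11.

11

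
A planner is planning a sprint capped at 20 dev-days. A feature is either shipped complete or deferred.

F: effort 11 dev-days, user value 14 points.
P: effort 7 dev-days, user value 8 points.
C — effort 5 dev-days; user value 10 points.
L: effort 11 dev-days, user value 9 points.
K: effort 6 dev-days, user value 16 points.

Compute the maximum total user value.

This is an integer program with binary decision variables.
Take P, C, and K: effort 7 + 5 + 6 = 18 ≤ 20, user value 8 + 10 + 16 = 34.
No other feasible combination does better.

34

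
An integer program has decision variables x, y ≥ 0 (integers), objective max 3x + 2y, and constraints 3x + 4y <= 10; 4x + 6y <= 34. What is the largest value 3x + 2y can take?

(x,y)=(3,0): 3·3+4·0=9≤10, 4·3+6·0=12≤34, objective 9.
(x,y)=(2,1): 3·2+4·1=10≤10, 4·2+6·1=14≤34, objective 8.
Maximum is 9 at (x,y)=(3,0).

9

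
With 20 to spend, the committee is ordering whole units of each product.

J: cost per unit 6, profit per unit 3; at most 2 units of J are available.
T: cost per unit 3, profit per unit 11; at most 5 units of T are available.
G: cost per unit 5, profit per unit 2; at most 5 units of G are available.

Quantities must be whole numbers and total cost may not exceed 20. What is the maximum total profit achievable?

T has the best ratio (11/3); taking only T gives at most 5×11 = 55 (stopped by the supply cap of 5).
Mixing does better — 5×T and 1×G: cost 20 ≤ 20, profit 5·11 + 1·2 = 57.

57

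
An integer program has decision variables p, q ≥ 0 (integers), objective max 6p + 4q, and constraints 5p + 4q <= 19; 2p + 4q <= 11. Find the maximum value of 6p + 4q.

22

(p,q)=(3,1): 5·3+4·1=19≤19, 2·3+4·1=10≤11, objective 22.
(p,q)=(3,0): 5·3+4·0=15≤19, 2·3+4·0=6≤11, objective 18.
(p,q)=(2,1): 5·2+4·1=14≤19, 2·2+4·1=8≤11, objective 16.
(p,q)=(2,0): 5·2+4·0=10≤19, 2·2+4·0=4≤11, objective 12.
Maximum is 22 at (p,q)=(3,1).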